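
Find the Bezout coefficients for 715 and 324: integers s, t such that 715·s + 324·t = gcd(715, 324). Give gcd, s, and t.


Euclidean algorithm on (715, 324) — divide until remainder is 0:
  715 = 2 · 324 + 67
  324 = 4 · 67 + 56
  67 = 1 · 56 + 11
  56 = 5 · 11 + 1
  11 = 11 · 1 + 0
gcd(715, 324) = 1.
Track Bezout coefficients alongside the remainders: start with r₀ = 715 = a·1 + b·0 (s = 1, t = 0) and r₁ = 324 = a·0 + b·1 (s = 0, t = 1); each new remainder r_{k+1} = r_{k-1} − q_k·r_k inherits s_{k+1} = s_{k-1} − q_k·s_k, t_{k+1} = t_{k-1} − q_k·t_k, so r_k = a·s_k + b·t_k at every step:
  q = 2: r = 67, s = 1 − 2·0 = 1, t = 0 − 2·1 = -2  (check: 715·1 + 324·(-2) = 67)
  q = 4: r = 56, s = 0 − 4·1 = -4, t = 1 − 4·(-2) = 9  (check: 715·(-4) + 324·9 = 56)
  q = 1: r = 11, s = 1 − 1·(-4) = 5, t = -2 − 1·9 = -11  (check: 715·5 + 324·(-11) = 11)
  q = 5: r = 1, s = -4 − 5·5 = -29, t = 9 − 5·(-11) = 64  (check: 715·(-29) + 324·64 = 1)
The row with r = 1 (the gcd) gives the Bezout coefficients s = -29, t = 64.
Result: 715 · (-29) + 324 · (64) = 1.

gcd(715, 324) = 1; s = -29, t = 64 (check: 715·(-29) + 324·64 = 1).


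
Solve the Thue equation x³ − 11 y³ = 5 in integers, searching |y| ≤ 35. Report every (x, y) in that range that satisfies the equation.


The equation is x³ - 11y³ = 5. For fixed y, x³ = 11·y³ + 5, so a solution requires the RHS to be a perfect cube.
Strategy: iterate y from -35 to 35, compute RHS = 11·y³ + 5, and check whether it is a (positive or negative) perfect cube.
Check small values of y:
  y = 0: RHS = 5 is not a perfect cube.
  y = 1: RHS = 16 is not a perfect cube.
  y = -1: RHS = -6 is not a perfect cube.
  y = 2: RHS = 93 is not a perfect cube.
  y = -2: RHS = -83 is not a perfect cube.
  y = 3: RHS = 302 is not a perfect cube.
  y = -3: RHS = -292 is not a perfect cube.
Continuing the search up to |y| = 35 finds no solutions either.
No (x, y) in the scanned range satisfies the equation.

No integer solutions with |y| ≤ 35.


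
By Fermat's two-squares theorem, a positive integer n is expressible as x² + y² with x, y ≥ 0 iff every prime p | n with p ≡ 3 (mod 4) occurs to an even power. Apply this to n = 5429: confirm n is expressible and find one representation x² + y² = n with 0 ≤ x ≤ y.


Step 1: Factor n = 5429 = 61 · 89.
Step 2: Check the mod-4 condition on each prime factor: 61 ≡ 1 (mod 4), exponent 1; 89 ≡ 1 (mod 4), exponent 1.
All primes ≡ 3 (mod 4) appear to even exponent (or don't appear), so by the two-squares theorem n IS expressible as a sum of two squares.
Step 3: Build a representation. Here n = 61 · 89 is a product of primes ≡ 1 (mod 4). Each prime p ≡ 1 (mod 4) is itself a sum of two squares; find a² by testing p − a² for a perfect square:
  61: 61 − 1² = 60, 61 − 2² = 57, 61 − 3² = 52, 61 − 4² = 45, 61 − 5² = 36 = 6² ⇒ 61 = 5² + 6².
  89: 89 − 1² = 88, 89 − 2² = 85, 89 − 3² = 80, 89 − 4² = 73, 89 − 5² = 64 = 8² ⇒ 89 = 5² + 8².
  Combine using the Brahmagupta–Fibonacci identity (a² + b²)(c² + d²) = (ac − bd)² + (ad + bc)² = (ac + bd)² + (ad − bc)²:
  61 · 89 = 5429: from (5² + 6²)(5² + 8²), take (5·5 − 6·8, 5·8 + 6·5) = (25 − 48, 40 + 30) = (-23, 70); dropping signs (only squares matter) gives (23, 70); check 23² + 70² = 529 + 4900 = 5429 ✓.
Step 4: Order so x ≤ y and verify: 23² + 70² = 529 + 4900 = 5429 = n. ✓

n = 5429 = 23² + 70² (one valid representation with x ≤ y).


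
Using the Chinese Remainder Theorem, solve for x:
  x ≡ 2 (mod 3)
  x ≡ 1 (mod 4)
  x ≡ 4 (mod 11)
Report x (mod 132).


Moduli 3, 4, 11 are pairwise coprime; by CRT there is a unique solution modulo M = 3 · 4 · 11 = 132.
Solve pairwise, accumulating the modulus:
  Start with x ≡ 2 (mod 3).
  Combine with x ≡ 1 (mod 4): since gcd(3, 4) = 1, we get a unique residue mod 12.
    Write x = 2 + 3·t and substitute into x ≡ 1 (mod 4): 3·t ≡ 1 − 2 = -1 (mod 4).
    Reduce coefficients mod 4: 3·t ≡ 3 (mod 4).
    The inverse of 3 mod 4 is 3 (since 3·3 = 9 = 2·4 + 1), so t ≡ 3·3 = 9 ≡ 1 (mod 4).
    Then x = 2 + 3·1 = 5, valid modulo lcm(3, 4) = 12: x ≡ 5 (mod 12).
  Combine with x ≡ 4 (mod 11): since gcd(12, 11) = 1, we get a unique residue mod 132.
    Write x = 5 + 12·t and substitute into x ≡ 4 (mod 11): 12·t ≡ 4 − 5 = -1 (mod 11).
    Reduce coefficients mod 11: 1·t ≡ 10 (mod 11).
    So t ≡ 10 (mod 11).
    Then x = 5 + 12·10 = 125, valid modulo lcm(12, 11) = 132: x ≡ 125 (mod 132).
Verify: 125 mod 3 = 2 ✓, 125 mod 4 = 1 ✓, 125 mod 11 = 4 ✓.

x ≡ 125 (mod 132).


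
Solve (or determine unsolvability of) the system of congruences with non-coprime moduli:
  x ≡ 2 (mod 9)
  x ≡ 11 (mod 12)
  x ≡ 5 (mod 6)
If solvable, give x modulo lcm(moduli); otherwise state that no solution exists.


Moduli 9, 12, 6 are not pairwise coprime, so CRT works modulo lcm(m_i) when all pairwise compatibility conditions hold.
Pairwise compatibility: gcd(m_i, m_j) must divide a_i - a_j for every pair.
Merge one congruence at a time:
  Start: x ≡ 2 (mod 9).
  Combine with x ≡ 11 (mod 12): gcd(9, 12) = 3; 11 - 2 = 9, which IS divisible by 3, so compatible.
    Write x = 2 + 9·t and substitute into x ≡ 11 (mod 12): 9·t ≡ 11 − 2 = 9 (mod 12).
    Divide the congruence (and modulus) by g = 3: 3·t ≡ 3 (mod 4).
    The inverse of 3 mod 4 is 3 (since 3·3 = 9 = 2·4 + 1), so t ≡ 3·3 = 9 ≡ 1 (mod 4).
    Then x = 2 + 9·1 = 11, valid modulo lcm(9, 12) = 36: x ≡ 11 (mod 36).
  Combine with x ≡ 5 (mod 6): gcd(36, 6) = 6; 5 - 11 = -6, which IS divisible by 6, so compatible.
    Write x = 11 + 36·t and substitute into x ≡ 5 (mod 6): 36·t ≡ 5 − 11 = -6 (mod 6).
    Divide the congruence (and modulus) by g = 6: 6·t ≡ -1 (mod 1).
    Modulo 1 every t works; take t = 0.
    Then x = 11 + 36·0 = 11, valid modulo lcm(36, 6) = 36: x ≡ 11 (mod 36).
Verify: 11 mod 9 = 2, 11 mod 12 = 11, 11 mod 6 = 5.

x ≡ 11 (mod 36).


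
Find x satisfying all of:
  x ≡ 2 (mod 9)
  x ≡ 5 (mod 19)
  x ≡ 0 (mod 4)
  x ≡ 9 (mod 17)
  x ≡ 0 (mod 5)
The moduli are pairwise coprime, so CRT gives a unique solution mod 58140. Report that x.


Product of moduli M = 9 · 19 · 4 · 17 · 5 = 58140.
Merge one congruence at a time:
  Start: x ≡ 2 (mod 9).
  Combine with x ≡ 5 (mod 19); new modulus lcm = 171.
    Write x = 2 + 9·t and substitute into x ≡ 5 (mod 19): 9·t ≡ 5 − 2 = 3 (mod 19).
    The inverse of 9 mod 19 is 17 (since 9·17 = 153 = 8·19 + 1), so t ≡ 17·3 = 51 ≡ 13 (mod 19).
    Then x = 2 + 9·13 = 119, valid modulo lcm(9, 19) = 171: x ≡ 119 (mod 171).
  Combine with x ≡ 0 (mod 4); new modulus lcm = 684.
    Write x = 119 + 171·t and substitute into x ≡ 0 (mod 4): 171·t ≡ 0 − 119 = -119 (mod 4).
    Reduce coefficients mod 4: 3·t ≡ 1 (mod 4).
    The inverse of 3 mod 4 is 3 (since 3·3 = 9 = 2·4 + 1), so t ≡ 3·1 = 3 ≡ 3 (mod 4).
    Then x = 119 + 171·3 = 632, valid modulo lcm(171, 4) = 684: x ≡ 632 (mod 684).
  Combine with x ≡ 9 (mod 17); new modulus lcm = 11628.
    Write x = 632 + 684·t and substitute into x ≡ 9 (mod 17): 684·t ≡ 9 − 632 = -623 (mod 17).
    Reduce coefficients mod 17: 4·t ≡ 6 (mod 17).
    The inverse of 4 mod 17 is 13 (since 4·13 = 52 = 3·17 + 1), so t ≡ 13·6 = 78 ≡ 10 (mod 17).
    Then x = 632 + 684·10 = 7472, valid modulo lcm(684, 17) = 11628: x ≡ 7472 (mod 11628).
  Combine with x ≡ 0 (mod 5); new modulus lcm = 58140.
    Write x = 7472 + 11628·t and substitute into x ≡ 0 (mod 5): 11628·t ≡ 0 − 7472 = -7472 (mod 5).
    Reduce coefficients mod 5: 3·t ≡ 3 (mod 5).
    The inverse of 3 mod 5 is 2 (since 3·2 = 6 = 1·5 + 1), so t ≡ 2·3 = 6 ≡ 1 (mod 5).
    Then x = 7472 + 11628·1 = 19100, valid modulo lcm(11628, 5) = 58140: x ≡ 19100 (mod 58140).
Verify against each original: 19100 mod 9 = 2, 19100 mod 19 = 5, 19100 mod 4 = 0, 19100 mod 17 = 9, 19100 mod 5 = 0.

x ≡ 19100 (mod 58140).


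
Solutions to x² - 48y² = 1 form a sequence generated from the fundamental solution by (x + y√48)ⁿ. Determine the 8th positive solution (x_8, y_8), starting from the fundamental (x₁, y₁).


Step 1: Find the fundamental solution (x₁, y₁) of x² - 48y² = 1.
  Expand √48 as a continued fraction. a₀ = ⌊√48⌋ = 6; iterate m_{k+1} = d_k·a_k − m_k, d_{k+1} = (48 − m_{k+1}²)/d_k, a_{k+1} = ⌊(a₀ + m_{k+1})/d_{k+1}⌋ (starting m₀ = 0, d₀ = 1), with convergents p_k = a_k·p_{k-1} + p_{k-2}, q_k = a_k·q_{k-1} + q_{k-2} (p₋₁ = 1, q₋₁ = 0):
  k = 0: a₀ = 6; p₀/q₀ = 6/1; p₀² − 48·q₀² = 36 − 48 = -12.
  k = 1: m = 6, d = 12, a = ⌊(6 + 6)/12⌋ = 1; p/q = (1·6 + 1)/(1·1 + 0) = 7/1; p² − 48·q² = 49 − 48 = 1.
  The first convergent with p² − 48·q² = 1 gives the fundamental solution (x₁, y₁) = (7, 1).
Step 2: Apply the recurrence (x_{n+1}, y_{n+1}) = (x₁x_n + 48y₁y_n, x₁y_n + y₁x_n) repeatedly.
  From (x_1, y_1) = (7, 1): x_2 = 7·7 + 48·1·1 = 97; y_2 = 7·1 + 1·7 = 14.
  From (x_2, y_2) = (97, 14): x_3 = 7·97 + 48·1·14 = 1351; y_3 = 7·14 + 1·97 = 195.
  From (x_3, y_3) = (1351, 195): x_4 = 7·1351 + 48·1·195 = 18817; y_4 = 7·195 + 1·1351 = 2716.
  From (x_4, y_4) = (18817, 2716): x_5 = 7·18817 + 48·1·2716 = 262087; y_5 = 7·2716 + 1·18817 = 37829.
  From (x_5, y_5) = (262087, 37829): x_6 = 7·262087 + 48·1·37829 = 3650401; y_6 = 7·37829 + 1·262087 = 526890.
  From (x_6, y_6) = (3650401, 526890): x_7 = 7·3650401 + 48·1·526890 = 50843527; y_7 = 7·526890 + 1·3650401 = 7338631.
  From (x_7, y_7) = (50843527, 7338631): x_8 = 7·50843527 + 48·1·7338631 = 708158977; y_8 = 7·7338631 + 1·50843527 = 102213944.
Step 3: Verify x_8² - 48·y_8² = 501489136705686529 - 501489136705686528 = 1 (should be 1). ✓

(x_1, y_1) = (7, 1); (x_8, y_8) = (708158977, 102213944).


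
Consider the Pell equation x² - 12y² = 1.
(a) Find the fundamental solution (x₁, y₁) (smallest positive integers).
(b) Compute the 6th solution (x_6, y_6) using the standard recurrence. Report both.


Step 1: Find the fundamental solution (x₁, y₁) of x² - 12y² = 1.
  Expand √12 as a continued fraction. a₀ = ⌊√12⌋ = 3; iterate m_{k+1} = d_k·a_k − m_k, d_{k+1} = (12 − m_{k+1}²)/d_k, a_{k+1} = ⌊(a₀ + m_{k+1})/d_{k+1}⌋ (starting m₀ = 0, d₀ = 1), with convergents p_k = a_k·p_{k-1} + p_{k-2}, q_k = a_k·q_{k-1} + q_{k-2} (p₋₁ = 1, q₋₁ = 0):
  k = 0: a₀ = 3; p₀/q₀ = 3/1; p₀² − 12·q₀² = 9 − 12 = -3.
  k = 1: m = 3, d = 3, a = ⌊(3 + 3)/3⌋ = 2; p/q = (2·3 + 1)/(2·1 + 0) = 7/2; p² − 12·q² = 49 − 48 = 1.
  The first convergent with p² − 12·q² = 1 gives the fundamental solution (x₁, y₁) = (7, 2).
Step 2: Apply the recurrence (x_{n+1}, y_{n+1}) = (x₁x_n + 12y₁y_n, x₁y_n + y₁x_n) repeatedly.
  From (x_1, y_1) = (7, 2): x_2 = 7·7 + 12·2·2 = 97; y_2 = 7·2 + 2·7 = 28.
  From (x_2, y_2) = (97, 28): x_3 = 7·97 + 12·2·28 = 1351; y_3 = 7·28 + 2·97 = 390.
  From (x_3, y_3) = (1351, 390): x_4 = 7·1351 + 12·2·390 = 18817; y_4 = 7·390 + 2·1351 = 5432.
  From (x_4, y_4) = (18817, 5432): x_5 = 7·18817 + 12·2·5432 = 262087; y_5 = 7·5432 + 2·18817 = 75658.
  From (x_5, y_5) = (262087, 75658): x_6 = 7·262087 + 12·2·75658 = 3650401; y_6 = 7·75658 + 2·262087 = 1053780.
Step 3: Verify x_6² - 12·y_6² = 13325427460801 - 13325427460800 = 1 (should be 1). ✓

(x_1, y_1) = (7, 2); (x_6, y_6) = (3650401, 1053780).


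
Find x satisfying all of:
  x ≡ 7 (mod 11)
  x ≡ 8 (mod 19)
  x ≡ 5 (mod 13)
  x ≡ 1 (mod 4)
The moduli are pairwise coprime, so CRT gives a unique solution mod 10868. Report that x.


Product of moduli M = 11 · 19 · 13 · 4 = 10868.
Merge one congruence at a time:
  Start: x ≡ 7 (mod 11).
  Combine with x ≡ 8 (mod 19); new modulus lcm = 209.
    Write x = 7 + 11·t and substitute into x ≡ 8 (mod 19): 11·t ≡ 8 − 7 = 1 (mod 19).
    The inverse of 11 mod 19 is 7 (since 11·7 = 77 = 4·19 + 1), so t ≡ 7·1 = 7 ≡ 7 (mod 19).
    Then x = 7 + 11·7 = 84, valid modulo lcm(11, 19) = 209: x ≡ 84 (mod 209).
  Combine with x ≡ 5 (mod 13); new modulus lcm = 2717.
    Write x = 84 + 209·t and substitute into x ≡ 5 (mod 13): 209·t ≡ 5 − 84 = -79 (mod 13).
    Reduce coefficients mod 13: 1·t ≡ 12 (mod 13).
    So t ≡ 12 (mod 13).
    Then x = 84 + 209·12 = 2592, valid modulo lcm(209, 13) = 2717: x ≡ 2592 (mod 2717).
  Combine with x ≡ 1 (mod 4); new modulus lcm = 10868.
    Write x = 2592 + 2717·t and substitute into x ≡ 1 (mod 4): 2717·t ≡ 1 − 2592 = -2591 (mod 4).
    Reduce coefficients mod 4: 1·t ≡ 1 (mod 4).
    So t ≡ 1 (mod 4).
    Then x = 2592 + 2717·1 = 5309, valid modulo lcm(2717, 4) = 10868: x ≡ 5309 (mod 10868).
Verify against each original: 5309 mod 11 = 7, 5309 mod 19 = 8, 5309 mod 13 = 5, 5309 mod 4 = 1.

x ≡ 5309 (mod 10868).


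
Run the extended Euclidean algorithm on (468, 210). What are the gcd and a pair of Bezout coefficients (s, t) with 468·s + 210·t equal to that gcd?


Euclidean algorithm on (468, 210) — divide until remainder is 0:
  468 = 2 · 210 + 48
  210 = 4 · 48 + 18
  48 = 2 · 18 + 12
  18 = 1 · 12 + 6
  12 = 2 · 6 + 0
gcd(468, 210) = 6.
Track Bezout coefficients alongside the remainders: start with r₀ = 468 = a·1 + b·0 (s = 1, t = 0) and r₁ = 210 = a·0 + b·1 (s = 0, t = 1); each new remainder r_{k+1} = r_{k-1} − q_k·r_k inherits s_{k+1} = s_{k-1} − q_k·s_k, t_{k+1} = t_{k-1} − q_k·t_k, so r_k = a·s_k + b·t_k at every step:
  q = 2: r = 48, s = 1 − 2·0 = 1, t = 0 − 2·1 = -2  (check: 468·1 + 210·(-2) = 48)
  q = 4: r = 18, s = 0 − 4·1 = -4, t = 1 − 4·(-2) = 9  (check: 468·(-4) + 210·9 = 18)
  q = 2: r = 12, s = 1 − 2·(-4) = 9, t = -2 − 2·9 = -20  (check: 468·9 + 210·(-20) = 12)
  q = 1: r = 6, s = -4 − 1·9 = -13, t = 9 − 1·(-20) = 29  (check: 468·(-13) + 210·29 = 6)
The row with r = 6 (the gcd) gives the Bezout coefficients s = -13, t = 29.
Result: 468 · (-13) + 210 · (29) = 6.

gcd(468, 210) = 6; s = -13, t = 29 (check: 468·(-13) + 210·29 = 6).


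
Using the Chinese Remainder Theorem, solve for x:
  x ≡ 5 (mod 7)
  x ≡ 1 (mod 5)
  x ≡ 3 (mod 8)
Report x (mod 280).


Moduli 7, 5, 8 are pairwise coprime; by CRT there is a unique solution modulo M = 7 · 5 · 8 = 280.
Solve pairwise, accumulating the modulus:
  Start with x ≡ 5 (mod 7).
  Combine with x ≡ 1 (mod 5): since gcd(7, 5) = 1, we get a unique residue mod 35.
    Write x = 5 + 7·t and substitute into x ≡ 1 (mod 5): 7·t ≡ 1 − 5 = -4 (mod 5).
    Reduce coefficients mod 5: 2·t ≡ 1 (mod 5).
    The inverse of 2 mod 5 is 3 (since 2·3 = 6 = 1·5 + 1), so t ≡ 3·1 = 3 ≡ 3 (mod 5).
    Then x = 5 + 7·3 = 26, valid modulo lcm(7, 5) = 35: x ≡ 26 (mod 35).
  Combine with x ≡ 3 (mod 8): since gcd(35, 8) = 1, we get a unique residue mod 280.
    Write x = 26 + 35·t and substitute into x ≡ 3 (mod 8): 35·t ≡ 3 − 26 = -23 (mod 8).
    Reduce coefficients mod 8: 3·t ≡ 1 (mod 8).
    The inverse of 3 mod 8 is 3 (since 3·3 = 9 = 1·8 + 1), so t ≡ 3·1 = 3 ≡ 3 (mod 8).
    Then x = 26 + 35·3 = 131, valid modulo lcm(35, 8) = 280: x ≡ 131 (mod 280).
Verify: 131 mod 7 = 5 ✓, 131 mod 5 = 1 ✓, 131 mod 8 = 3 ✓.

x ≡ 131 (mod 280).


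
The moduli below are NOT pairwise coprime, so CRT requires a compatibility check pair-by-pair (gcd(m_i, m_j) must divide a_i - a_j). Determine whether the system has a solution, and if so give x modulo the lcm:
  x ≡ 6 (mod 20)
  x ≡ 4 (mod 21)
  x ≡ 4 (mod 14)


Moduli 20, 21, 14 are not pairwise coprime, so CRT works modulo lcm(m_i) when all pairwise compatibility conditions hold.
Pairwise compatibility: gcd(m_i, m_j) must divide a_i - a_j for every pair.
Merge one congruence at a time:
  Start: x ≡ 6 (mod 20).
  Combine with x ≡ 4 (mod 21): gcd(20, 21) = 1; 4 - 6 = -2, which IS divisible by 1, so compatible.
    Write x = 6 + 20·t and substitute into x ≡ 4 (mod 21): 20·t ≡ 4 − 6 = -2 (mod 21).
    Reduce coefficients mod 21: 20·t ≡ 19 (mod 21).
    The inverse of 20 mod 21 is 20 (since 20·20 = 400 = 19·21 + 1), so t ≡ 20·19 = 380 ≡ 2 (mod 21).
    Then x = 6 + 20·2 = 46, valid modulo lcm(20, 21) = 420: x ≡ 46 (mod 420).
  Combine with x ≡ 4 (mod 14): gcd(420, 14) = 14; 4 - 46 = -42, which IS divisible by 14, so compatible.
    Write x = 46 + 420·t and substitute into x ≡ 4 (mod 14): 420·t ≡ 4 − 46 = -42 (mod 14).
    Divide the congruence (and modulus) by g = 14: 30·t ≡ -3 (mod 1).
    Modulo 1 every t works; take t = 0.
    Then x = 46 + 420·0 = 46, valid modulo lcm(420, 14) = 420: x ≡ 46 (mod 420).
Verify: 46 mod 20 = 6, 46 mod 21 = 4, 46 mod 14 = 4.

x ≡ 46 (mod 420).


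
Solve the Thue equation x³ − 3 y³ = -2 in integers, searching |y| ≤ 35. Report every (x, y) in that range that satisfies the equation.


The equation is x³ - 3y³ = -2. For fixed y, x³ = 3·y³ − 2, so a solution requires the RHS to be a perfect cube.
Strategy: iterate y from -35 to 35, compute RHS = 3·y³ − 2, and check whether it is a (positive or negative) perfect cube.
Check small values of y:
  y = 0: RHS = -2 is not a perfect cube.
  y = 1: RHS = 1 = (1)³ ⇒ x = 1 works.
  y = -1: RHS = -5 is not a perfect cube.
  y = 2: RHS = 22 is not a perfect cube.
  y = -2: RHS = -26 is not a perfect cube.
  y = 3: RHS = 79 is not a perfect cube.
  y = -3: RHS = -83 is not a perfect cube.
Continuing the search up to |y| = 35 finds no further solutions beyond those listed.
Collected solutions: (1, 1).

Solutions (with |y| ≤ 35): (1, 1).


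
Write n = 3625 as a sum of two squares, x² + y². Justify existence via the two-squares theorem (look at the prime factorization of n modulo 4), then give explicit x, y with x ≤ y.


Step 1: Factor n = 3625 = 5^3 · 29.
Step 2: Check the mod-4 condition on each prime factor: 5 ≡ 1 (mod 4), exponent 3; 29 ≡ 1 (mod 4), exponent 1.
All primes ≡ 3 (mod 4) appear to even exponent (or don't appear), so by the two-squares theorem n IS expressible as a sum of two squares.
Step 3: Build a representation. Group n = k² · m with k = 5 and m = 5 · 29 = 145 (a product of primes ≡ 1 (mod 4)); a representation of m scales to one of n via (k·x)² + (k·y)² = k²(x² + y²). Each prime p ≡ 1 (mod 4) is itself a sum of two squares; find a² by testing p − a² for a perfect square:
  5: 5 − 1² = 4 = 2² ⇒ 5 = 1² + 2².
  29: 29 − 1² = 28, 29 − 2² = 25 = 5² ⇒ 29 = 2² + 5².
  Combine using the Brahmagupta–Fibonacci identity (a² + b²)(c² + d²) = (ac − bd)² + (ad + bc)² = (ac + bd)² + (ad − bc)²:
  5 · 29 = 145: from (1² + 2²)(2² + 5²), take (1·2 − 2·5, 1·5 + 2·2) = (2 − 10, 5 + 4) = (-8, 9); dropping signs (only squares matter) gives (8, 9); check 8² + 9² = 64 + 81 = 145 ✓.
  Scale by k = 5: (5·8, 5·9) = (40, 45).
Step 4: Order so x ≤ y and verify: 40² + 45² = 1600 + 2025 = 3625 = n. ✓

n = 3625 = 40² + 45² (one valid representation with x ≤ y).


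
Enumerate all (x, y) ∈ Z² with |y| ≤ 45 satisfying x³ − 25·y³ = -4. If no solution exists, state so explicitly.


The equation is x³ - 25y³ = -4. For fixed y, x³ = 25·y³ − 4, so a solution requires the RHS to be a perfect cube.
Strategy: iterate y from -45 to 45, compute RHS = 25·y³ − 4, and check whether it is a (positive or negative) perfect cube.
Check small values of y:
  y = 0: RHS = -4 is not a perfect cube.
  y = 1: RHS = 21 is not a perfect cube.
  y = -1: RHS = -29 is not a perfect cube.
  y = 2: RHS = 196 is not a perfect cube.
  y = -2: RHS = -204 is not a perfect cube.
  y = 3: RHS = 671 is not a perfect cube.
  y = -3: RHS = -679 is not a perfect cube.
Continuing the search up to |y| = 45 finds no solutions either.
No (x, y) in the scanned range satisfies the equation.

No integer solutions with |y| ≤ 45.


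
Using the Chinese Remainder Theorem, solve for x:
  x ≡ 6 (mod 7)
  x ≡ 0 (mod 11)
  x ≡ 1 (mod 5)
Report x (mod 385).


Moduli 7, 11, 5 are pairwise coprime; by CRT there is a unique solution modulo M = 7 · 11 · 5 = 385.
Solve pairwise, accumulating the modulus:
  Start with x ≡ 6 (mod 7).
  Combine with x ≡ 0 (mod 11): since gcd(7, 11) = 1, we get a unique residue mod 77.
    Write x = 6 + 7·t and substitute into x ≡ 0 (mod 11): 7·t ≡ 0 − 6 = -6 (mod 11).
    Reduce coefficients mod 11: 7·t ≡ 5 (mod 11).
    The inverse of 7 mod 11 is 8 (since 7·8 = 56 = 5·11 + 1), so t ≡ 8·5 = 40 ≡ 7 (mod 11).
    Then x = 6 + 7·7 = 55, valid modulo lcm(7, 11) = 77: x ≡ 55 (mod 77).
  Combine with x ≡ 1 (mod 5): since gcd(77, 5) = 1, we get a unique residue mod 385.
    Write x = 55 + 77·t and substitute into x ≡ 1 (mod 5): 77·t ≡ 1 − 55 = -54 (mod 5).
    Reduce coefficients mod 5: 2·t ≡ 1 (mod 5).
    The inverse of 2 mod 5 is 3 (since 2·3 = 6 = 1·5 + 1), so t ≡ 3·1 = 3 ≡ 3 (mod 5).
    Then x = 55 + 77·3 = 286, valid modulo lcm(77, 5) = 385: x ≡ 286 (mod 385).
Verify: 286 mod 7 = 6 ✓, 286 mod 11 = 0 ✓, 286 mod 5 = 1 ✓.

x ≡ 286 (mod 385).


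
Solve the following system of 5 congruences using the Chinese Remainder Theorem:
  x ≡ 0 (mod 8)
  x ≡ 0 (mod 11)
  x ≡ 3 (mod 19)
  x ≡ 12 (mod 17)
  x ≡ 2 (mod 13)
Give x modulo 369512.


Product of moduli M = 8 · 11 · 19 · 17 · 13 = 369512.
Merge one congruence at a time:
  Start: x ≡ 0 (mod 8).
  Combine with x ≡ 0 (mod 11); new modulus lcm = 88.
    Write x = 0 + 8·t and substitute into x ≡ 0 (mod 11): 8·t ≡ 0 − 0 = 0 (mod 11).
    The inverse of 8 mod 11 is 7 (since 8·7 = 56 = 5·11 + 1), so t ≡ 7·0 = 0 ≡ 0 (mod 11).
    Then x = 0 + 8·0 = 0, valid modulo lcm(8, 11) = 88: x ≡ 0 (mod 88).
  Combine with x ≡ 3 (mod 19); new modulus lcm = 1672.
    Write x = 0 + 88·t and substitute into x ≡ 3 (mod 19): 88·t ≡ 3 − 0 = 3 (mod 19).
    Reduce coefficients mod 19: 12·t ≡ 3 (mod 19).
    The inverse of 12 mod 19 is 8 (since 12·8 = 96 = 5·19 + 1), so t ≡ 8·3 = 24 ≡ 5 (mod 19).
    Then x = 0 + 88·5 = 440, valid modulo lcm(88, 19) = 1672: x ≡ 440 (mod 1672).
  Combine with x ≡ 12 (mod 17); new modulus lcm = 28424.
    Write x = 440 + 1672·t and substitute into x ≡ 12 (mod 17): 1672·t ≡ 12 − 440 = -428 (mod 17).
    Reduce coefficients mod 17: 6·t ≡ 14 (mod 17).
    The inverse of 6 mod 17 is 3 (since 6·3 = 18 = 1·17 + 1), so t ≡ 3·14 = 42 ≡ 8 (mod 17).
    Then x = 440 + 1672·8 = 13816, valid modulo lcm(1672, 17) = 28424: x ≡ 13816 (mod 28424).
  Combine with x ≡ 2 (mod 13); new modulus lcm = 369512.
    Write x = 13816 + 28424·t and substitute into x ≡ 2 (mod 13): 28424·t ≡ 2 − 13816 = -13814 (mod 13).
    Reduce coefficients mod 13: 6·t ≡ 5 (mod 13).
    The inverse of 6 mod 13 is 11 (since 6·11 = 66 = 5·13 + 1), so t ≡ 11·5 = 55 ≡ 3 (mod 13).
    Then x = 13816 + 28424·3 = 99088, valid modulo lcm(28424, 13) = 369512: x ≡ 99088 (mod 369512).
Verify against each original: 99088 mod 8 = 0, 99088 mod 11 = 0, 99088 mod 19 = 3, 99088 mod 17 = 12, 99088 mod 13 = 2.

x ≡ 99088 (mod 369512).


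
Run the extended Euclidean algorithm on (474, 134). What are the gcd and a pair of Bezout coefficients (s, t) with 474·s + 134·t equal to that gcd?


Euclidean algorithm on (474, 134) — divide until remainder is 0:
  474 = 3 · 134 + 72
  134 = 1 · 72 + 62
  72 = 1 · 62 + 10
  62 = 6 · 10 + 2
  10 = 5 · 2 + 0
gcd(474, 134) = 2.
Track Bezout coefficients alongside the remainders: start with r₀ = 474 = a·1 + b·0 (s = 1, t = 0) and r₁ = 134 = a·0 + b·1 (s = 0, t = 1); each new remainder r_{k+1} = r_{k-1} − q_k·r_k inherits s_{k+1} = s_{k-1} − q_k·s_k, t_{k+1} = t_{k-1} − q_k·t_k, so r_k = a·s_k + b·t_k at every step:
  q = 3: r = 72, s = 1 − 3·0 = 1, t = 0 − 3·1 = -3  (check: 474·1 + 134·(-3) = 72)
  q = 1: r = 62, s = 0 − 1·1 = -1, t = 1 − 1·(-3) = 4  (check: 474·(-1) + 134·4 = 62)
  q = 1: r = 10, s = 1 − 1·(-1) = 2, t = -3 − 1·4 = -7  (check: 474·2 + 134·(-7) = 10)
  q = 6: r = 2, s = -1 − 6·2 = -13, t = 4 − 6·(-7) = 46  (check: 474·(-13) + 134·46 = 2)
The row with r = 2 (the gcd) gives the Bezout coefficients s = -13, t = 46.
Result: 474 · (-13) + 134 · (46) = 2.

gcd(474, 134) = 2; s = -13, t = 46 (check: 474·(-13) + 134·46 = 2).


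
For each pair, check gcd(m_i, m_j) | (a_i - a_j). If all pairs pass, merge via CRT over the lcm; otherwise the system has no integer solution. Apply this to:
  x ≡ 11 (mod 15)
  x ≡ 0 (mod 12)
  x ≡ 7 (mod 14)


Moduli 15, 12, 14 are not pairwise coprime, so CRT works modulo lcm(m_i) when all pairwise compatibility conditions hold.
Pairwise compatibility: gcd(m_i, m_j) must divide a_i - a_j for every pair.
Merge one congruence at a time:
  Start: x ≡ 11 (mod 15).
  Combine with x ≡ 0 (mod 12): gcd(15, 12) = 3, and 0 - 11 = -11 is NOT divisible by 3.
    ⇒ system is inconsistent (no integer solution).

No solution (the system is inconsistent).


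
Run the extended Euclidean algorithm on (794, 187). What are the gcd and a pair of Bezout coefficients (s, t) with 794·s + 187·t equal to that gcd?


Euclidean algorithm on (794, 187) — divide until remainder is 0:
  794 = 4 · 187 + 46
  187 = 4 · 46 + 3
  46 = 15 · 3 + 1
  3 = 3 · 1 + 0
gcd(794, 187) = 1.
Track Bezout coefficients alongside the remainders: start with r₀ = 794 = a·1 + b·0 (s = 1, t = 0) and r₁ = 187 = a·0 + b·1 (s = 0, t = 1); each new remainder r_{k+1} = r_{k-1} − q_k·r_k inherits s_{k+1} = s_{k-1} − q_k·s_k, t_{k+1} = t_{k-1} − q_k·t_k, so r_k = a·s_k + b·t_k at every step:
  q = 4: r = 46, s = 1 − 4·0 = 1, t = 0 − 4·1 = -4  (check: 794·1 + 187·(-4) = 46)
  q = 4: r = 3, s = 0 − 4·1 = -4, t = 1 − 4·(-4) = 17  (check: 794·(-4) + 187·17 = 3)
  q = 15: r = 1, s = 1 − 15·(-4) = 61, t = -4 − 15·17 = -259  (check: 794·61 + 187·(-259) = 1)
The row with r = 1 (the gcd) gives the Bezout coefficients s = 61, t = -259.
Result: 794 · (61) + 187 · (-259) = 1.

gcd(794, 187) = 1; s = 61, t = -259 (check: 794·61 + 187·(-259) = 1).


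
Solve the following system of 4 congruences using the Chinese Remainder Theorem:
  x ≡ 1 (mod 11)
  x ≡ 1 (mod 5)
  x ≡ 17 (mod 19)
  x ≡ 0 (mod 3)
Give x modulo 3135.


Product of moduli M = 11 · 5 · 19 · 3 = 3135.
Merge one congruence at a time:
  Start: x ≡ 1 (mod 11).
  Combine with x ≡ 1 (mod 5); new modulus lcm = 55.
    Write x = 1 + 11·t and substitute into x ≡ 1 (mod 5): 11·t ≡ 1 − 1 = 0 (mod 5).
    Reduce coefficients mod 5: 1·t ≡ 0 (mod 5).
    So t ≡ 0 (mod 5).
    Then x = 1 + 11·0 = 1, valid modulo lcm(11, 5) = 55: x ≡ 1 (mod 55).
  Combine with x ≡ 17 (mod 19); new modulus lcm = 1045.
    Write x = 1 + 55·t and substitute into x ≡ 17 (mod 19): 55·t ≡ 17 − 1 = 16 (mod 19).
    Reduce coefficients mod 19: 17·t ≡ 16 (mod 19).
    The inverse of 17 mod 19 is 9 (since 17·9 = 153 = 8·19 + 1), so t ≡ 9·16 = 144 ≡ 11 (mod 19).
    Then x = 1 + 55·11 = 606, valid modulo lcm(55, 19) = 1045: x ≡ 606 (mod 1045).
  Combine with x ≡ 0 (mod 3); new modulus lcm = 3135.
    Write x = 606 + 1045·t and substitute into x ≡ 0 (mod 3): 1045·t ≡ 0 − 606 = -606 (mod 3).
    Reduce coefficients mod 3: 1·t ≡ 0 (mod 3).
    So t ≡ 0 (mod 3).
    Then x = 606 + 1045·0 = 606, valid modulo lcm(1045, 3) = 3135: x ≡ 606 (mod 3135).
Verify against each original: 606 mod 11 = 1, 606 mod 5 = 1, 606 mod 19 = 17, 606 mod 3 = 0.

x ≡ 606 (mod 3135).


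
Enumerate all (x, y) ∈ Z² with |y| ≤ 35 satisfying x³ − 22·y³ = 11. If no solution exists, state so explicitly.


The equation is x³ - 22y³ = 11. For fixed y, x³ = 22·y³ + 11, so a solution requires the RHS to be a perfect cube.
Strategy: iterate y from -35 to 35, compute RHS = 22·y³ + 11, and check whether it is a (positive or negative) perfect cube.
Check small values of y:
  y = 0: RHS = 11 is not a perfect cube.
  y = 1: RHS = 33 is not a perfect cube.
  y = -1: RHS = -11 is not a perfect cube.
  y = 2: RHS = 187 is not a perfect cube.
  y = -2: RHS = -165 is not a perfect cube.
  y = 3: RHS = 605 is not a perfect cube.
  y = -3: RHS = -583 is not a perfect cube.
Continuing the search up to |y| = 35 finds no solutions either.
No (x, y) in the scanned range satisfies the equation.

No integer solutions with |y| ≤ 35.


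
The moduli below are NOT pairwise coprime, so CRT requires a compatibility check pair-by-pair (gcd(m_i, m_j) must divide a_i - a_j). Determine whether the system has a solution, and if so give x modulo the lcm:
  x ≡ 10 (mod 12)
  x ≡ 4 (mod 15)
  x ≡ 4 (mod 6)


Moduli 12, 15, 6 are not pairwise coprime, so CRT works modulo lcm(m_i) when all pairwise compatibility conditions hold.
Pairwise compatibility: gcd(m_i, m_j) must divide a_i - a_j for every pair.
Merge one congruence at a time:
  Start: x ≡ 10 (mod 12).
  Combine with x ≡ 4 (mod 15): gcd(12, 15) = 3; 4 - 10 = -6, which IS divisible by 3, so compatible.
    Write x = 10 + 12·t and substitute into x ≡ 4 (mod 15): 12·t ≡ 4 − 10 = -6 (mod 15).
    Divide the congruence (and modulus) by g = 3: 4·t ≡ -2 (mod 5).
    Reduce coefficients mod 5: 4·t ≡ 3 (mod 5).
    The inverse of 4 mod 5 is 4 (since 4·4 = 16 = 3·5 + 1), so t ≡ 4·3 = 12 ≡ 2 (mod 5).
    Then x = 10 + 12·2 = 34, valid modulo lcm(12, 15) = 60: x ≡ 34 (mod 60).
  Combine with x ≡ 4 (mod 6): gcd(60, 6) = 6; 4 - 34 = -30, which IS divisible by 6, so compatible.
    Write x = 34 + 60·t and substitute into x ≡ 4 (mod 6): 60·t ≡ 4 − 34 = -30 (mod 6).
    Divide the congruence (and modulus) by g = 6: 10·t ≡ -5 (mod 1).
    Modulo 1 every t works; take t = 0.
    Then x = 34 + 60·0 = 34, valid modulo lcm(60, 6) = 60: x ≡ 34 (mod 60).
Verify: 34 mod 12 = 10, 34 mod 15 = 4, 34 mod 6 = 4.

x ≡ 34 (mod 60).


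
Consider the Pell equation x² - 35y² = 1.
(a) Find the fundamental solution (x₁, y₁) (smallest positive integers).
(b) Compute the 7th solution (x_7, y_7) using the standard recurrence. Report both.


Step 1: Find the fundamental solution (x₁, y₁) of x² - 35y² = 1.
  Expand √35 as a continued fraction. a₀ = ⌊√35⌋ = 5; iterate m_{k+1} = d_k·a_k − m_k, d_{k+1} = (35 − m_{k+1}²)/d_k, a_{k+1} = ⌊(a₀ + m_{k+1})/d_{k+1}⌋ (starting m₀ = 0, d₀ = 1), with convergents p_k = a_k·p_{k-1} + p_{k-2}, q_k = a_k·q_{k-1} + q_{k-2} (p₋₁ = 1, q₋₁ = 0):
  k = 0: a₀ = 5; p₀/q₀ = 5/1; p₀² − 35·q₀² = 25 − 35 = -10.
  k = 1: m = 5, d = 10, a = ⌊(5 + 5)/10⌋ = 1; p/q = (1·5 + 1)/(1·1 + 0) = 6/1; p² − 35·q² = 36 − 35 = 1.
  The first convergent with p² − 35·q² = 1 gives the fundamental solution (x₁, y₁) = (6, 1).
Step 2: Apply the recurrence (x_{n+1}, y_{n+1}) = (x₁x_n + 35y₁y_n, x₁y_n + y₁x_n) repeatedly.
  From (x_1, y_1) = (6, 1): x_2 = 6·6 + 35·1·1 = 71; y_2 = 6·1 + 1·6 = 12.
  From (x_2, y_2) = (71, 12): x_3 = 6·71 + 35·1·12 = 846; y_3 = 6·12 + 1·71 = 143.
  From (x_3, y_3) = (846, 143): x_4 = 6·846 + 35·1·143 = 10081; y_4 = 6·143 + 1·846 = 1704.
  From (x_4, y_4) = (10081, 1704): x_5 = 6·10081 + 35·1·1704 = 120126; y_5 = 6·1704 + 1·10081 = 20305.
  From (x_5, y_5) = (120126, 20305): x_6 = 6·120126 + 35·1·20305 = 1431431; y_6 = 6·20305 + 1·120126 = 241956.
  From (x_6, y_6) = (1431431, 241956): x_7 = 6·1431431 + 35·1·241956 = 17057046; y_7 = 6·241956 + 1·1431431 = 2883167.
Step 3: Verify x_7² - 35·y_7² = 290942818246116 - 290942818246115 = 1 (should be 1). ✓

(x_1, y_1) = (6, 1); (x_7, y_7) = (17057046, 2883167).


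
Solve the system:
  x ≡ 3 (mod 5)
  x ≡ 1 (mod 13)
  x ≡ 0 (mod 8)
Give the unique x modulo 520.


Moduli 5, 13, 8 are pairwise coprime; by CRT there is a unique solution modulo M = 5 · 13 · 8 = 520.
Solve pairwise, accumulating the modulus:
  Start with x ≡ 3 (mod 5).
  Combine with x ≡ 1 (mod 13): since gcd(5, 13) = 1, we get a unique residue mod 65.
    Write x = 3 + 5·t and substitute into x ≡ 1 (mod 13): 5·t ≡ 1 − 3 = -2 (mod 13).
    Reduce coefficients mod 13: 5·t ≡ 11 (mod 13).
    The inverse of 5 mod 13 is 8 (since 5·8 = 40 = 3·13 + 1), so t ≡ 8·11 = 88 ≡ 10 (mod 13).
    Then x = 3 + 5·10 = 53, valid modulo lcm(5, 13) = 65: x ≡ 53 (mod 65).
  Combine with x ≡ 0 (mod 8): since gcd(65, 8) = 1, we get a unique residue mod 520.
    Write x = 53 + 65·t and substitute into x ≡ 0 (mod 8): 65·t ≡ 0 − 53 = -53 (mod 8).
    Reduce coefficients mod 8: 1·t ≡ 3 (mod 8).
    So t ≡ 3 (mod 8).
    Then x = 53 + 65·3 = 248, valid modulo lcm(65, 8) = 520: x ≡ 248 (mod 520).
Verify: 248 mod 5 = 3 ✓, 248 mod 13 = 1 ✓, 248 mod 8 = 0 ✓.

x ≡ 248 (mod 520).


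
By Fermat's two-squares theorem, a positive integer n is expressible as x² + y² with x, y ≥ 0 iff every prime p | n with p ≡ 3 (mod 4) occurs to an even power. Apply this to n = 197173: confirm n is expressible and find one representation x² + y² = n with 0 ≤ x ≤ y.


Step 1: Factor n = 197173 = 37 · 73^2.
Step 2: Check the mod-4 condition on each prime factor: 37 ≡ 1 (mod 4), exponent 1; 73 ≡ 1 (mod 4), exponent 2.
All primes ≡ 3 (mod 4) appear to even exponent (or don't appear), so by the two-squares theorem n IS expressible as a sum of two squares.
Step 3: Build a representation. Here n = 37 · 73 · 73 is a product of primes ≡ 1 (mod 4). Each prime p ≡ 1 (mod 4) is itself a sum of two squares; find a² by testing p − a² for a perfect square:
  37: 37 − 1² = 36 = 6² ⇒ 37 = 1² + 6².
  73: 73 − 1² = 72, 73 − 2² = 69, 73 − 3² = 64 = 8² ⇒ 73 = 3² + 8².
  Combine using the Brahmagupta–Fibonacci identity (a² + b²)(c² + d²) = (ac − bd)² + (ad + bc)² = (ac + bd)² + (ad − bc)²:
  37 · 73 = 2701: from (1² + 6²)(3² + 8²), take (1·3 − 6·8, 1·8 + 6·3) = (3 − 48, 8 + 18) = (-45, 26); dropping signs (only squares matter) gives (45, 26); check 45² + 26² = 2025 + 676 = 2701 ✓.
  2701 · 73 = 197173: from (45² + 26²)(3² + 8²), take (45·3 − 26·8, 45·8 + 26·3) = (135 − 208, 360 + 78) = (-73, 438); dropping signs (only squares matter) gives (73, 438); check 73² + 438² = 5329 + 191844 = 197173 ✓.
Step 4: Order so x ≤ y and verify: 73² + 438² = 5329 + 191844 = 197173 = n. ✓

n = 197173 = 73² + 438² (one valid representation with x ≤ y).


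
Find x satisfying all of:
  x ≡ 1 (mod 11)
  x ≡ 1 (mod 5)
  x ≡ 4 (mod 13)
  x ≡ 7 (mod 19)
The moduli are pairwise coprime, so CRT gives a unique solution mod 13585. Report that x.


Product of moduli M = 11 · 5 · 13 · 19 = 13585.
Merge one congruence at a time:
  Start: x ≡ 1 (mod 11).
  Combine with x ≡ 1 (mod 5); new modulus lcm = 55.
    Write x = 1 + 11·t and substitute into x ≡ 1 (mod 5): 11·t ≡ 1 − 1 = 0 (mod 5).
    Reduce coefficients mod 5: 1·t ≡ 0 (mod 5).
    So t ≡ 0 (mod 5).
    Then x = 1 + 11·0 = 1, valid modulo lcm(11, 5) = 55: x ≡ 1 (mod 55).
  Combine with x ≡ 4 (mod 13); new modulus lcm = 715.
    Write x = 1 + 55·t and substitute into x ≡ 4 (mod 13): 55·t ≡ 4 − 1 = 3 (mod 13).
    Reduce coefficients mod 13: 3·t ≡ 3 (mod 13).
    The inverse of 3 mod 13 is 9 (since 3·9 = 27 = 2·13 + 1), so t ≡ 9·3 = 27 ≡ 1 (mod 13).
    Then x = 1 + 55·1 = 56, valid modulo lcm(55, 13) = 715: x ≡ 56 (mod 715).
  Combine with x ≡ 7 (mod 19); new modulus lcm = 13585.
    Write x = 56 + 715·t and substitute into x ≡ 7 (mod 19): 715·t ≡ 7 − 56 = -49 (mod 19).
    Reduce coefficients mod 19: 12·t ≡ 8 (mod 19).
    The inverse of 12 mod 19 is 8 (since 12·8 = 96 = 5·19 + 1), so t ≡ 8·8 = 64 ≡ 7 (mod 19).
    Then x = 56 + 715·7 = 5061, valid modulo lcm(715, 19) = 13585: x ≡ 5061 (mod 13585).
Verify against each original: 5061 mod 11 = 1, 5061 mod 5 = 1, 5061 mod 13 = 4, 5061 mod 19 = 7.

x ≡ 5061 (mod 13585).


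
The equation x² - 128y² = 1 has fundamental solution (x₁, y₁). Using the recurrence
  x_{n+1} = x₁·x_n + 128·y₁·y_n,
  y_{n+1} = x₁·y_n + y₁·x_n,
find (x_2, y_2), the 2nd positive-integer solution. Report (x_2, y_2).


Step 1: Find the fundamental solution (x₁, y₁) of x² - 128y² = 1.
  Expand √128 as a continued fraction. a₀ = ⌊√128⌋ = 11; iterate m_{k+1} = d_k·a_k − m_k, d_{k+1} = (128 − m_{k+1}²)/d_k, a_{k+1} = ⌊(a₀ + m_{k+1})/d_{k+1}⌋ (starting m₀ = 0, d₀ = 1), with convergents p_k = a_k·p_{k-1} + p_{k-2}, q_k = a_k·q_{k-1} + q_{k-2} (p₋₁ = 1, q₋₁ = 0):
  k = 0: a₀ = 11; p₀/q₀ = 11/1; p₀² − 128·q₀² = 121 − 128 = -7.
  k = 1: m = 11, d = 7, a = ⌊(11 + 11)/7⌋ = 3; p/q = (3·11 + 1)/(3·1 + 0) = 34/3; p² − 128·q² = 1156 − 1152 = 4.
  k = 2: m = 10, d = 4, a = ⌊(11 + 10)/4⌋ = 5; p/q = (5·34 + 11)/(5·3 + 1) = 181/16; p² − 128·q² = 32761 − 32768 = -7.
  k = 3: m = 10, d = 7, a = ⌊(11 + 10)/7⌋ = 3; p/q = (3·181 + 34)/(3·16 + 3) = 577/51; p² − 128·q² = 332929 − 332928 = 1.
  The first convergent with p² − 128·q² = 1 gives the fundamental solution (x₁, y₁) = (577, 51).
Step 2: Apply the recurrence (x_{n+1}, y_{n+1}) = (x₁x_n + 128y₁y_n, x₁y_n + y₁x_n) repeatedly.
  From (x_1, y_1) = (577, 51): x_2 = 577·577 + 128·51·51 = 665857; y_2 = 577·51 + 51·577 = 58854.
Step 3: Verify x_2² - 128·y_2² = 443365544449 - 443365544448 = 1 (should be 1). ✓

(x_1, y_1) = (577, 51); (x_2, y_2) = (665857, 58854).


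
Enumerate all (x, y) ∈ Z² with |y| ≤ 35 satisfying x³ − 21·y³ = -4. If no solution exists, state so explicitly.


The equation is x³ - 21y³ = -4. For fixed y, x³ = 21·y³ − 4, so a solution requires the RHS to be a perfect cube.
Strategy: iterate y from -35 to 35, compute RHS = 21·y³ − 4, and check whether it is a (positive or negative) perfect cube.
Check small values of y:
  y = 0: RHS = -4 is not a perfect cube.
  y = 1: RHS = 17 is not a perfect cube.
  y = -1: RHS = -25 is not a perfect cube.
  y = 2: RHS = 164 is not a perfect cube.
  y = -2: RHS = -172 is not a perfect cube.
  y = 3: RHS = 563 is not a perfect cube.
  y = -3: RHS = -571 is not a perfect cube.
Continuing the search up to |y| = 35 finds no solutions either.
No (x, y) in the scanned range satisfies the equation.

No integer solutions with |y| ≤ 35.


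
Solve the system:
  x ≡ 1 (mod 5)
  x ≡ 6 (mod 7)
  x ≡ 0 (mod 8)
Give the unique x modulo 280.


Moduli 5, 7, 8 are pairwise coprime; by CRT there is a unique solution modulo M = 5 · 7 · 8 = 280.
Solve pairwise, accumulating the modulus:
  Start with x ≡ 1 (mod 5).
  Combine with x ≡ 6 (mod 7): since gcd(5, 7) = 1, we get a unique residue mod 35.
    Write x = 1 + 5·t and substitute into x ≡ 6 (mod 7): 5·t ≡ 6 − 1 = 5 (mod 7).
    The inverse of 5 mod 7 is 3 (since 5·3 = 15 = 2·7 + 1), so t ≡ 3·5 = 15 ≡ 1 (mod 7).
    Then x = 1 + 5·1 = 6, valid modulo lcm(5, 7) = 35: x ≡ 6 (mod 35).
  Combine with x ≡ 0 (mod 8): since gcd(35, 8) = 1, we get a unique residue mod 280.
    Write x = 6 + 35·t and substitute into x ≡ 0 (mod 8): 35·t ≡ 0 − 6 = -6 (mod 8).
    Reduce coefficients mod 8: 3·t ≡ 2 (mod 8).
    The inverse of 3 mod 8 is 3 (since 3·3 = 9 = 1·8 + 1), so t ≡ 3·2 = 6 ≡ 6 (mod 8).
    Then x = 6 + 35·6 = 216, valid modulo lcm(35, 8) = 280: x ≡ 216 (mod 280).
Verify: 216 mod 5 = 1 ✓, 216 mod 7 = 6 ✓, 216 mod 8 = 0 ✓.

x ≡ 216 (mod 280).


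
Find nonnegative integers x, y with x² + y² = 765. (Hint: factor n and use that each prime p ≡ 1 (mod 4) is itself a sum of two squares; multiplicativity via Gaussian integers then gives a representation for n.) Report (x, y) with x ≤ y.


Step 1: Factor n = 765 = 3^2 · 5 · 17.
Step 2: Check the mod-4 condition on each prime factor: 3 ≡ 3 (mod 4), exponent 2 (must be even); 5 ≡ 1 (mod 4), exponent 1; 17 ≡ 1 (mod 4), exponent 1.
All primes ≡ 3 (mod 4) appear to even exponent (or don't appear), so by the two-squares theorem n IS expressible as a sum of two squares.
Step 3: Build a representation. Group n = k² · m with k = 3 and m = 5 · 17 = 85 (a product of primes ≡ 1 (mod 4)); a representation of m scales to one of n via (k·x)² + (k·y)² = k²(x² + y²). Each prime p ≡ 1 (mod 4) is itself a sum of two squares; find a² by testing p − a² for a perfect square:
  5: 5 − 1² = 4 = 2² ⇒ 5 = 1² + 2².
  17: 17 − 1² = 16 = 4² ⇒ 17 = 1² + 4².
  Combine using the Brahmagupta–Fibonacci identity (a² + b²)(c² + d²) = (ac − bd)² + (ad + bc)² = (ac + bd)² + (ad − bc)²:
  5 · 17 = 85: from (1² + 2²)(1² + 4²), take (1·1 − 2·4, 1·4 + 2·1) = (1 − 8, 4 + 2) = (-7, 6); dropping signs (only squares matter) gives (7, 6); check 7² + 6² = 49 + 36 = 85 ✓.
  Scale by k = 3: (3·7, 3·6) = (21, 18).
Step 4: Order so x ≤ y and verify: 18² + 21² = 324 + 441 = 765 = n. ✓

n = 765 = 18² + 21² (one valid representation with x ≤ y).
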